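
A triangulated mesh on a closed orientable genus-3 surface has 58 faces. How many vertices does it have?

25

χ = 2 − 2·3 = -4, and every face is a triangle so 3F = 2E.
E = 3·58/2 = 87. Then V = -4 + E − F = -4 + 87 − 58 = 25.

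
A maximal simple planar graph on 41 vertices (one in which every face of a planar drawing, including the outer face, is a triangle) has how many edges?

117

In a plane triangulation 3F = 2E and V − E + F = 2, so E = 3V − 6 = 3·41 − 6 = 117.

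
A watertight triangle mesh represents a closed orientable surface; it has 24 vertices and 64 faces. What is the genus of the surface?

Every face is a triangle, so 2E = 3·64 = 192, giving E = 96.
χ = V − E + F = 24 − 96 + 64 = -8.
For a closed orientable surface χ = 2 − 2g, so g = (2 − (-8))/2 = 5.

5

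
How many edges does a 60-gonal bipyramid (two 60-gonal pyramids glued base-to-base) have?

180

A bipyramid over an n-gon has 2n triangular faces and n + 2 vertices: V = 60 + 2 = 62, E = 3·60 = 180, F = 2·60 = 120.
Check: V − E + F = 62 − 180 + 120 = 2.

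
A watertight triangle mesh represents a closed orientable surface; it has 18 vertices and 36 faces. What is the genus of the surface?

1

Every face is a triangle, so 2E = 3·36 = 108, giving E = 54.
χ = V − E + F = 18 − 54 + 36 = 0.
For a closed orientable surface χ = 2 − 2g, so g = (2 − (0))/2 = 1.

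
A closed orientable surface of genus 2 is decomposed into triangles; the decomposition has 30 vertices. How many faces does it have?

χ = 2 − 2·2 = -2, and every face is a triangle so 3F = 2E.
V − E + F = -2 with E = 3F/2 gives 30 − (3/2 − 1)·F = -2, so F = 64 and E = 96.

64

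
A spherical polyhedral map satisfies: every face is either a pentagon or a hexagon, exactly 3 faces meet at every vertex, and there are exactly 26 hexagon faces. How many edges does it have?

Let x be the number of pentagons; then F = 26 + x.
Edge–face incidences: 2E = 6·26 + 5·x = 156 + 5x.
Every vertex has degree 3, so 3V = 2E.
Euler: V − E + F = 2 ⇒ (2E)/3 − E + (26 + x) = 2.
Multiply by 6: 2·(2E) − 3·(2E) + 6·(26 + x) = 12, i.e. 156 + 6x − (156 + 5x) = 12.
Collecting terms: x = 12.
Then 2E = 156 + 5·12 = 216, so E = 108, V = 2E/3 = 72, F = 26 + 12 = 38.

108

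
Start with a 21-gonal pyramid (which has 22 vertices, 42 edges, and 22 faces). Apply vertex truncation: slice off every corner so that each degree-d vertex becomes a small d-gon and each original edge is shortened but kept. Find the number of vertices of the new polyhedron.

84

Truncation replaces each original edge-end by a new vertex, so V′ = 2E = 84.
Each original edge survives, and each old vertex of degree d contributes d new edges; summing degrees gives Σd = 2E, so E′ = E + 2E = 3E = 126.
Each original face survives and each original vertex becomes one new face: F′ = F + V = 44.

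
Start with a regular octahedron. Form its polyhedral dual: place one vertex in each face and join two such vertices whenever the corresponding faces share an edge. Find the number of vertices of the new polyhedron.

The base solid has V = 6, E = 12, F = 8.
The dual swaps V and F and preserves E: V′ = F = 8, E′ = E = 12, F′ = V = 6.

8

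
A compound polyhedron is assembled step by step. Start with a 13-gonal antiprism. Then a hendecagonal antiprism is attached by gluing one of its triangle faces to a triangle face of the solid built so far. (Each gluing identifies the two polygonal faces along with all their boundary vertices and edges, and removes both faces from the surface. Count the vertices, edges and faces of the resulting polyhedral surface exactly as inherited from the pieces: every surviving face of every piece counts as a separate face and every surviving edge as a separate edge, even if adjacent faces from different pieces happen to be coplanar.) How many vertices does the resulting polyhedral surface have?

A 13-gonal antiprism: V=26, E=52, F=28.
Attach a hendecagonal antiprism (V=22, E=44, F=24) along a 3-gon: merge 3 vertices and 3 edges, delete both glued faces → V=45, E=93, F=50.
Check: V − E + F = 45 − 93 + 50 = 2.

45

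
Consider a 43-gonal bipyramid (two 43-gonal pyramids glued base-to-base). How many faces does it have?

86

A bipyramid over an n-gon has 2n triangular faces and n + 2 vertices: V = 43 + 2 = 45, E = 3·43 = 129, F = 2·43 = 86.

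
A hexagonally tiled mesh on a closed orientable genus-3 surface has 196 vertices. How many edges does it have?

χ = 2 − 2·3 = -4, and every face is a hexagon so 6F = 2E.
V − E + F = -4 with E = 6F/2 gives 196 − (6/2 − 1)·F = -4, so F = 100 and E = 300.

300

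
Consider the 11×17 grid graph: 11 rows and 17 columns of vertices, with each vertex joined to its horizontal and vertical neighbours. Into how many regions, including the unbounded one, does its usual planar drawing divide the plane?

The grid has V = 11·17 = 187 vertices and E = 11·16 + 17·10 = 346 edges.
F = 2 − V + E = 2 − 187 + 346 = 161.

161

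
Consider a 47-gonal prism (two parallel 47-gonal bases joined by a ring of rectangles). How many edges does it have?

A prism on an n-gon has two n-gon bases and n rectangular sides: V = 2·47 = 94, E = 3·47 = 141, F = 47 + 2 = 49.

141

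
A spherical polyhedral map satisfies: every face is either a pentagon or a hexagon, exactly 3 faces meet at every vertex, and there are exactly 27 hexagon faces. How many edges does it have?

Let x be the number of pentagons; then F = 27 + x.
Edge–face incidences: 2E = 6·27 + 5·x = 162 + 5x.
Every vertex has degree 3, so 3V = 2E.
Euler: V − E + F = 2 ⇒ (2E)/3 − E + (27 + x) = 2.
Multiply by 6: 2·(2E) − 3·(2E) + 6·(27 + x) = 12, i.e. 162 + 6x − (162 + 5x) = 12.
Collecting terms: x = 12.
Then 2E = 162 + 5·12 = 222, so E = 111, V = 2E/3 = 74, F = 27 + 12 = 39.

111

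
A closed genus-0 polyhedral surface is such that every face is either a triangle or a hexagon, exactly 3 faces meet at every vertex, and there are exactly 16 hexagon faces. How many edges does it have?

Let x be the number of triangles; then F = 16 + x.
Edge–face incidences: 2E = 6·16 + 3·x = 96 + 3x.
Every vertex has degree 3, so 3V = 2E.
Euler: V − E + F = 2 ⇒ (2E)/3 − E + (16 + x) = 2.
Multiply by 6: 2·(2E) − 3·(2E) + 6·(16 + x) = 12, i.e. 96 + 6x − (96 + 3x) = 12.
Collecting terms: 3x = 12, so x = 4.
Then 2E = 96 + 3·4 = 108, so E = 54, V = 2E/3 = 36, F = 16 + 4 = 20.

54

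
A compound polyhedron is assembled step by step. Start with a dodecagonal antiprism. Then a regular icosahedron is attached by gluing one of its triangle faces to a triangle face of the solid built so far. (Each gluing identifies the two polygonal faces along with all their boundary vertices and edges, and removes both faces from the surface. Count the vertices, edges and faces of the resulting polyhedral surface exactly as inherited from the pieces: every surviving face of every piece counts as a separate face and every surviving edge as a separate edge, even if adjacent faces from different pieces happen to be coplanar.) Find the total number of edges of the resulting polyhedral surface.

A dodecagonal antiprism: V=24, E=48, F=26.
Attach a regular icosahedron (V=12, E=30, F=20) along a 3-gon: merge 3 vertices and 3 edges, delete both glued faces → V=33, E=75, F=44.
Check: V − E + F = 33 − 75 + 44 = 2.

75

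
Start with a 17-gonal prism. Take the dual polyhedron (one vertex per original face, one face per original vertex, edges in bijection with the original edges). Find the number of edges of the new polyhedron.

51

The base solid has V = 34, E = 51, F = 19.
The dual swaps V and F and preserves E: V′ = F = 19, E′ = E = 51, F′ = V = 34.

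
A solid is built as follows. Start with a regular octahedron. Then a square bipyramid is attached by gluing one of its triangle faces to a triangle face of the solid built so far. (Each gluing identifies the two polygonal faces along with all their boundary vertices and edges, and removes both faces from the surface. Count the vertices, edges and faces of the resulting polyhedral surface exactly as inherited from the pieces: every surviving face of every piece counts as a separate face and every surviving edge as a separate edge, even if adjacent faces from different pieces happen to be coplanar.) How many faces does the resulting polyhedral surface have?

14

A regular octahedron: V=6, E=12, F=8.
Attach a square bipyramid (V=6, E=12, F=8) along a 3-gon: merge 3 vertices and 3 edges, delete both glued faces → V=9, E=21, F=14.
Check: V − E + F = 9 − 21 + 14 = 2.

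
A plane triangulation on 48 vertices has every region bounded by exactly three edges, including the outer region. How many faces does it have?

92

In a plane triangulation 3F = 2E and V − E + F = 2, so F = 2V − 4 = 2·48 − 4 = 92.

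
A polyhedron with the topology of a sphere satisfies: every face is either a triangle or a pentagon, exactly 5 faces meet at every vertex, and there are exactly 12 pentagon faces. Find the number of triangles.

80

Let x be the number of triangles; then F = 12 + x.
Edge–face incidences: 2E = 5·12 + 3·x = 60 + 3x.
Every vertex has degree 5, so 5V = 2E.
Euler: V − E + F = 2 ⇒ (2E)/5 − E + (12 + x) = 2.
Multiply by 10: 2·(2E) − 5·(2E) + 10·(12 + x) = 20, i.e. 120 + 10x − 3·(60 + 3x) = 20.
Collecting terms: x − 60 = 20, so x = 80.
Then 2E = 60 + 3·80 = 300, so E = 150, V = 2E/5 = 60, F = 12 + 80 = 92.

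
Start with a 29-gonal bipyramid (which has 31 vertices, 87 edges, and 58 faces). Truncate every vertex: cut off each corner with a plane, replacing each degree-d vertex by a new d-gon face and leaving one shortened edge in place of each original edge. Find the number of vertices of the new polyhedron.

174

Truncation replaces each original edge-end by a new vertex, so V′ = 2E = 174.
Each original edge survives, and each old vertex of degree d contributes d new edges; summing degrees gives Σd = 2E, so E′ = E + 2E = 3E = 261.
Each original face survives and each original vertex becomes one new face: F′ = F + V = 89.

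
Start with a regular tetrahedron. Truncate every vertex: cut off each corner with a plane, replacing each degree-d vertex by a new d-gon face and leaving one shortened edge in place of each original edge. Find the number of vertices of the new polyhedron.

The base solid has V = 4, E = 6, F = 4.
Truncation replaces each original edge-end by a new vertex, so V′ = 2E = 12.
Each original edge survives, and each old vertex of degree d contributes d new edges; summing degrees gives Σd = 2E, so E′ = E + 2E = 3E = 18.
Each original face survives and each original vertex becomes one new face: F′ = F + V = 8.

12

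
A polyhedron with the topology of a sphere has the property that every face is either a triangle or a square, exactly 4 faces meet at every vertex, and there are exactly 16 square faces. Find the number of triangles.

Let x be the number of triangles; then F = 16 + x.
Edge–face incidences: 2E = 4·16 + 3·x = 64 + 3x.
Every vertex has degree 4, so 4V = 2E.
Euler: V − E + F = 2 ⇒ (2E)/4 − E + (16 + x) = 2.
Multiply by 8: 2·(2E) − 4·(2E) + 8·(16 + x) = 16, i.e. 128 + 8x − 2·(64 + 3x) = 16.
Collecting terms: 2x = 16, so x = 8.
Then 2E = 64 + 3·8 = 88, so E = 44, V = 2E/4 = 22, F = 16 + 8 = 24.

8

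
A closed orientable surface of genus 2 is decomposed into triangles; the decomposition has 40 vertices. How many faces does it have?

84

χ = 2 − 2·2 = -2, and every face is a triangle so 3F = 2E.
V − E + F = -2 with E = 3F/2 gives 40 − (3/2 − 1)·F = -2, so F = 84 and E = 126.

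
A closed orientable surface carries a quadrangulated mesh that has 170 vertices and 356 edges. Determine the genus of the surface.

5

Every face is a square and each edge borders two faces, so 4F = 2·356, giving F = 178.
χ = V − E + F = 170 − 356 + 178 = -8.
For a closed orientable surface χ = 2 − 2g, so g = (2 − (-8))/2 = 5.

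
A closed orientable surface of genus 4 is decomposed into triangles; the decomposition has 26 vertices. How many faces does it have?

χ = 2 − 2·4 = -6, and every face is a triangle so 3F = 2E.
V − E + F = -6 with E = 3F/2 gives 26 − (3/2 − 1)·F = -6, so F = 64 and E = 96.

64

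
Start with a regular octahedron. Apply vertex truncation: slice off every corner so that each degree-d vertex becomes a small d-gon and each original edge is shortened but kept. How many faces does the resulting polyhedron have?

14

The base solid has V = 6, E = 12, F = 8.
Truncation replaces each original edge-end by a new vertex, so V′ = 2E = 24.
Each original edge survives, and each old vertex of degree d contributes d new edges; summing degrees gives Σd = 2E, so E′ = E + 2E = 3E = 36.
Each original face survives and each original vertex becomes one new face: F′ = F + V = 14.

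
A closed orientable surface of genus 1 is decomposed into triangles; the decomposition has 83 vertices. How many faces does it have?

166

χ = 2 − 2·1 = 0, and every face is a triangle so 3F = 2E.
V − E + F = 0 with E = 3F/2 gives 83 − (3/2 − 1)·F = 0, so F = 166 and E = 249.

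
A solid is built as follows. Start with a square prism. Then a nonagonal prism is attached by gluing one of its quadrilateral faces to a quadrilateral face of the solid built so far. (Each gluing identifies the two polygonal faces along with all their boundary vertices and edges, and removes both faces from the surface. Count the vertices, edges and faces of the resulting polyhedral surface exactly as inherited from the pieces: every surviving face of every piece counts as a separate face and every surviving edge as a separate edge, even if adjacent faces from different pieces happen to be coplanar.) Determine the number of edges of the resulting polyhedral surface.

A square prism: V=8, E=12, F=6.
Attach a nonagonal prism (V=18, E=27, F=11) along a 4-gon: merge 4 vertices and 4 edges, delete both glued faces → V=22, E=35, F=15.
Check: V − E + F = 22 − 35 + 15 = 2.

35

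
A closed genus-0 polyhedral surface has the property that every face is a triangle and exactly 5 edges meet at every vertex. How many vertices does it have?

Each face has 3 edges and each edge borders two faces, so 2E = 3F.
Each vertex has degree 5, so 5V = 2E and hence V = 3F/5.
Euler: V − E + F = 2 ⇒ (3F/5) − (3F/2) + F = 2.
Multiply by 10: (6 − 15 + 10)F = 20, i.e. 1F = 20.
So F = 20, E = 3·20/2 = 30, V = 3·20/5 = 12.

12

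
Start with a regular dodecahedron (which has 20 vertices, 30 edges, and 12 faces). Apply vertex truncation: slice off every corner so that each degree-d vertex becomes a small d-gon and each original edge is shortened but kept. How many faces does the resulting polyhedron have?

Truncation replaces each original edge-end by a new vertex, so V′ = 2E = 60.
Each original edge survives, and each old vertex of degree d contributes d new edges; summing degrees gives Σd = 2E, so E′ = E + 2E = 3E = 90.
Each original face survives and each original vertex becomes one new face: F′ = F + V = 32.

32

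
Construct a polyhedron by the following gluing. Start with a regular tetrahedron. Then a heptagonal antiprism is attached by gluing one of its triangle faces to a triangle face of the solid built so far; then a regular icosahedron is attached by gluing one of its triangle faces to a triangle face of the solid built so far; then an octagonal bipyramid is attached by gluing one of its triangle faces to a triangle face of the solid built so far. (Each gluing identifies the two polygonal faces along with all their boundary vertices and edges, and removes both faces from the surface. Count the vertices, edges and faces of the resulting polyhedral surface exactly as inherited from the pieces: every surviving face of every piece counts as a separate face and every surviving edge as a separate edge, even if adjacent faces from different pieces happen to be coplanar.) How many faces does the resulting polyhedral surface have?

50

A regular tetrahedron: V=4, E=6, F=4.
Attach a heptagonal antiprism (V=14, E=28, F=16) along a 3-gon: merge 3 vertices and 3 edges, delete both glued faces → V=15, E=31, F=18.
Attach a regular icosahedron (V=12, E=30, F=20) along a 3-gon: merge 3 vertices and 3 edges, delete both glued faces → V=24, E=58, F=36.
Attach an octagonal bipyramid (V=10, E=24, F=16) along a 3-gon: merge 3 vertices and 3 edges, delete both glued faces → V=31, E=79, F=50.
Check: V − E + F = 31 − 79 + 50 = 2.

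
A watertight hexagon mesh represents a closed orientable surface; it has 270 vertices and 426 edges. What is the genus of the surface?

8

Every face is a hexagon and each edge borders two faces, so 6F = 2·426, giving F = 142.
χ = V − E + F = 270 − 426 + 142 = -14.
For a closed orientable surface χ = 2 − 2g, so g = (2 − (-14))/2 = 8.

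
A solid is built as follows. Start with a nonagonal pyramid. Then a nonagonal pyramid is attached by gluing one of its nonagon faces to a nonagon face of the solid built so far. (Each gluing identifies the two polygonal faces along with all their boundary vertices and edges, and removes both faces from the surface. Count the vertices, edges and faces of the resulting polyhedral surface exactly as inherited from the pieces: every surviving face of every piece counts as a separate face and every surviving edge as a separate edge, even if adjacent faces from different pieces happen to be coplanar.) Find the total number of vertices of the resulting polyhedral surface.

A nonagonal pyramid: V=10, E=18, F=10.
Attach a nonagonal pyramid (V=10, E=18, F=10) along a 9-gon: merge 9 vertices and 9 edges, delete both glued faces → V=11, E=27, F=18.
Check: V − E + F = 11 − 27 + 18 = 2.

11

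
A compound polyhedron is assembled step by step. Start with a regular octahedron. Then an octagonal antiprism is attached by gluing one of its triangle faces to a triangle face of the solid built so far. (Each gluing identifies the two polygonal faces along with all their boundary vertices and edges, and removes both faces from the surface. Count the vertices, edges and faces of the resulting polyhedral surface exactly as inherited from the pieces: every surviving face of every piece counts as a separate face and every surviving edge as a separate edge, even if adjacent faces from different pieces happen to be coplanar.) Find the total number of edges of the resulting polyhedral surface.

A regular octahedron: V=6, E=12, F=8.
Attach an octagonal antiprism (V=16, E=32, F=18) along a 3-gon: merge 3 vertices and 3 edges, delete both glued faces → V=19, E=41, F=24.
Check: V − E + F = 19 − 41 + 24 = 2.

41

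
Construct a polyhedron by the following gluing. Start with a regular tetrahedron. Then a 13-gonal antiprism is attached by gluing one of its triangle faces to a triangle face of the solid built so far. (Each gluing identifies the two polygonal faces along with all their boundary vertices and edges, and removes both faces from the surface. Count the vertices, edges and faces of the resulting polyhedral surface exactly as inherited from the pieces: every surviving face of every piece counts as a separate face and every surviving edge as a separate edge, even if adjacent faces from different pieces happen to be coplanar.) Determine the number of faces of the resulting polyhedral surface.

A regular tetrahedron: V=4, E=6, F=4.
Attach a 13-gonal antiprism (V=26, E=52, F=28) along a 3-gon: merge 3 vertices and 3 edges, delete both glued faces → V=27, E=55, F=30.
Check: V − E + F = 27 − 55 + 30 = 2.

30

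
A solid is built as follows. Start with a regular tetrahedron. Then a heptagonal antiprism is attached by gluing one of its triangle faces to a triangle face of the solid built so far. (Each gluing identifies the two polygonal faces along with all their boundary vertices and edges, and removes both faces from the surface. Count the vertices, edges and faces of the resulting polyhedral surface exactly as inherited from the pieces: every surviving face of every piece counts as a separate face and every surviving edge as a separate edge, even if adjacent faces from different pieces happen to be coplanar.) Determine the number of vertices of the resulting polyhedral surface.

A regular tetrahedron: V=4, E=6, F=4.
Attach a heptagonal antiprism (V=14, E=28, F=16) along a 3-gon: merge 3 vertices and 3 edges, delete both glued faces → V=15, E=31, F=18.
Check: V − E + F = 15 − 31 + 18 = 2.

15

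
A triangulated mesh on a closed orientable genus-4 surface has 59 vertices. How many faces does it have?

χ = 2 − 2·4 = -6, and every face is a triangle so 3F = 2E.
V − E + F = -6 with E = 3F/2 gives 59 − (3/2 − 1)·F = -6, so F = 130 and E = 195.

130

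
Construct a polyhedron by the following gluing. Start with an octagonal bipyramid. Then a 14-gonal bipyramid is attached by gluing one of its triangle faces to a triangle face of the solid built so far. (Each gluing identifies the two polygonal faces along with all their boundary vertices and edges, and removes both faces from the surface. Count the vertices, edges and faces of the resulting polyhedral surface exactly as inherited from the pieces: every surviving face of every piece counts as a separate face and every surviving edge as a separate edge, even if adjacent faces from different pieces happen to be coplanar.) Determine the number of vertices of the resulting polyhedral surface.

An octagonal bipyramid: V=10, E=24, F=16.
Attach a 14-gonal bipyramid (V=16, E=42, F=28) along a 3-gon: merge 3 vertices and 3 edges, delete both glued faces → V=23, E=63, F=42.
Check: V − E + F = 23 − 63 + 42 = 2.

23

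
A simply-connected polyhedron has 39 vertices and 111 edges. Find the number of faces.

Here V − E + F = 2.
F = 2 − V + E = 2 − 39 + 111 = 74.

74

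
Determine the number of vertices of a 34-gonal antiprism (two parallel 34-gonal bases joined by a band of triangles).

An antiprism on an n-gon has two n-gon caps and 2n triangles: V = 2·34 = 68, E = 4·34 = 136, F = 2·34 + 2 = 70.
Check: V − E + F = 68 − 136 + 70 = 2.

68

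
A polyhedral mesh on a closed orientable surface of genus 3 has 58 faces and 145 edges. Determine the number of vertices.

For a closed orientable surface of genus 3, χ = 2 − 2·3 = -4.
V = -4 + E − F = -4 + 145 − 58 = 83.

83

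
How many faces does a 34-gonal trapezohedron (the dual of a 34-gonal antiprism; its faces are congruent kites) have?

68

The n-trapezohedron (dual of the n-antiprism) has V = 2·34 + 2 = 70, E = 4·34 = 136, F = 2·34 = 68.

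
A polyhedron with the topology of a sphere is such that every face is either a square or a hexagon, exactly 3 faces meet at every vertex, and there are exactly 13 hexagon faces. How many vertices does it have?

Let x be the number of squares; then F = 13 + x.
Edge–face incidences: 2E = 6·13 + 4·x = 78 + 4x.
Every vertex has degree 3, so 3V = 2E.
Euler: V − E + F = 2 ⇒ (2E)/3 − E + (13 + x) = 2.
Multiply by 6: 2·(2E) − 3·(2E) + 6·(13 + x) = 12, i.e. 78 + 6x − (78 + 4x) = 12.
Collecting terms: 2x = 12, so x = 6.
Then 2E = 78 + 4·6 = 102, so E = 51, V = 2E/3 = 34, F = 13 + 6 = 19.

34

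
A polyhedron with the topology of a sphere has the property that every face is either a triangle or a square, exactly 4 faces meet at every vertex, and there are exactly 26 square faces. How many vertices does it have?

Let x be the number of triangles; then F = 26 + x.
Edge–face incidences: 2E = 4·26 + 3·x = 104 + 3x.
Every vertex has degree 4, so 4V = 2E.
Euler: V − E + F = 2 ⇒ (2E)/4 − E + (26 + x) = 2.
Multiply by 8: 2·(2E) − 4·(2E) + 8·(26 + x) = 16, i.e. 208 + 8x − 2·(104 + 3x) = 16.
Collecting terms: 2x = 16, so x = 8.
Then 2E = 104 + 3·8 = 128, so E = 64, V = 2E/4 = 32, F = 26 + 8 = 34.

32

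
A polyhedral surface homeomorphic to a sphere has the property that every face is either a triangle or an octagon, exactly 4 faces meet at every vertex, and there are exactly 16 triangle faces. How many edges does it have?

Let x be the number of octagons; then F = 16 + x.
Edge–face incidences: 2E = 3·16 + 8·x = 48 + 8x.
Every vertex has degree 4, so 4V = 2E.
Euler: V − E + F = 2 ⇒ (2E)/4 − E + (16 + x) = 2.
Multiply by 8: 2·(2E) − 4·(2E) + 8·(16 + x) = 16, i.e. 128 + 8x − 2·(48 + 8x) = 16.
Collecting terms: −8x + 32 = 16, so −8x = −16, so x = 2.
Then 2E = 48 + 8·2 = 64, so E = 32, V = 2E/4 = 16, F = 16 + 2 = 18.

32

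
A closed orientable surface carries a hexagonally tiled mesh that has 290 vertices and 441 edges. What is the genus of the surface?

3

Every face is a hexagon and each edge borders two faces, so 6F = 2·441, giving F = 147.
χ = V − E + F = 290 − 441 + 147 = -4.
For a closed orientable surface χ = 2 − 2g, so g = (2 − (-4))/2 = 3.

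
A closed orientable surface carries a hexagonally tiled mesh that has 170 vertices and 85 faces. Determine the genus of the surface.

Every face is a hexagon, so 2E = 6·85 = 510, giving E = 255.
χ = V − E + F = 170 − 255 + 85 = 0.
For a closed orientable surface χ = 2 − 2g, so g = (2 − (0))/2 = 1.

1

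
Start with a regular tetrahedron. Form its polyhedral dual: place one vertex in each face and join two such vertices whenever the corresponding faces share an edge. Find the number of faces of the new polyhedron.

The base solid has V = 4, E = 6, F = 4.
The dual swaps V and F and preserves E: V′ = F = 4, E′ = E = 6, F′ = V = 4.

4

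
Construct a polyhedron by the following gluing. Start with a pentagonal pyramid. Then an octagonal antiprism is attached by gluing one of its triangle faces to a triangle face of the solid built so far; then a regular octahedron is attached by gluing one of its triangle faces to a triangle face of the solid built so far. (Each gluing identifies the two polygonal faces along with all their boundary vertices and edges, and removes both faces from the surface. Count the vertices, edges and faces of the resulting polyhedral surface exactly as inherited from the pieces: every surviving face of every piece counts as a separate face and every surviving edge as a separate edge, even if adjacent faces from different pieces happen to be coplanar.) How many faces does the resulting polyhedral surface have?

A pentagonal pyramid: V=6, E=10, F=6.
Attach an octagonal antiprism (V=16, E=32, F=18) along a 3-gon: merge 3 vertices and 3 edges, delete both glued faces → V=19, E=39, F=22.
Attach a regular octahedron (V=6, E=12, F=8) along a 3-gon: merge 3 vertices and 3 edges, delete both glued faces → V=22, E=48, F=28.
Check: V − E + F = 22 − 48 + 28 = 2.

28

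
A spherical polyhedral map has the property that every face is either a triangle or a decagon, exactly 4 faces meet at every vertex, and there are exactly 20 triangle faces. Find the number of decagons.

2

Let x be the number of decagons; then F = 20 + x.
Edge–face incidences: 2E = 3·20 + 10·x = 60 + 10x.
Every vertex has degree 4, so 4V = 2E.
Euler: V − E + F = 2 ⇒ (2E)/4 − E + (20 + x) = 2.
Multiply by 8: 2·(2E) − 4·(2E) + 8·(20 + x) = 16, i.e. 160 + 8x − 2·(60 + 10x) = 16.
Collecting terms: −12x + 40 = 16, so −12x = −24, so x = 2.
Then 2E = 60 + 10·2 = 80, so E = 40, V = 2E/4 = 20, F = 20 + 2 = 22.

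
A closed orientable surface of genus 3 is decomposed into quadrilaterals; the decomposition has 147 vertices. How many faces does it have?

χ = 2 − 2·3 = -4, and every face is a square so 4F = 2E.
V − E + F = -4 with E = 4F/2 gives 147 − (4/2 − 1)·F = -4, so F = 151 and E = 302.

151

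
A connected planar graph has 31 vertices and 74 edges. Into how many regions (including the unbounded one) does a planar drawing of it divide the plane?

45

Euler's formula for a connected plane graph: V − E + F = 2, so F = 2 − 31 + 74 = 45.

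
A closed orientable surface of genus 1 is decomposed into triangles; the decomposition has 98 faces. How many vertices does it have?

49

χ = 2 − 2·1 = 0, and every face is a triangle so 3F = 2E.
E = 3·98/2 = 147. Then V = 0 + E − F = 0 + 147 − 98 = 49.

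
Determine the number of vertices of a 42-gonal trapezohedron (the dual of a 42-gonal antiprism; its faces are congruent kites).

86

The n-trapezohedron (dual of the n-antiprism) has V = 2·42 + 2 = 86, E = 4·42 = 168, F = 2·42 = 84.
Check: V − E + F = 86 − 168 + 84 = 2.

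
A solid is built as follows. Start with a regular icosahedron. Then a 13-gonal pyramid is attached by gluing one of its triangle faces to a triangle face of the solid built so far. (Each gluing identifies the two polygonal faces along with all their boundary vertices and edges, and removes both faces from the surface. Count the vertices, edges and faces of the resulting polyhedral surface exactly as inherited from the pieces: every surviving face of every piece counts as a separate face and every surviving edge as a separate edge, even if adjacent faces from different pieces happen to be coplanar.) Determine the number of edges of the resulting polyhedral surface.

A regular icosahedron: V=12, E=30, F=20.
Attach a 13-gonal pyramid (V=14, E=26, F=14) along a 3-gon: merge 3 vertices and 3 edges, delete both glued faces → V=23, E=53, F=32.
Check: V − E + F = 23 − 53 + 32 = 2.

53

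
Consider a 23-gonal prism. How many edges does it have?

A prism on an n-gon has two n-gon bases and n rectangular sides: V = 2·23 = 46, E = 3·23 = 69, F = 23 + 2 = 25.

69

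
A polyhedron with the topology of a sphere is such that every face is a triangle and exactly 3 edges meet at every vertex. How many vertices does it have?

Each face has 3 edges and each edge borders two faces, so 2E = 3F.
Each vertex has degree 3, so 3V = 2E and hence V = 3F/3.
Euler: V − E + F = 2 ⇒ (3F/3) − (3F/2) + F = 2.
Multiply by 6: (6 − 9 + 6)F = 12, i.e. 3F = 12.
So F = 4, E = 3·4/2 = 6, V = 3·4/3 = 4.

4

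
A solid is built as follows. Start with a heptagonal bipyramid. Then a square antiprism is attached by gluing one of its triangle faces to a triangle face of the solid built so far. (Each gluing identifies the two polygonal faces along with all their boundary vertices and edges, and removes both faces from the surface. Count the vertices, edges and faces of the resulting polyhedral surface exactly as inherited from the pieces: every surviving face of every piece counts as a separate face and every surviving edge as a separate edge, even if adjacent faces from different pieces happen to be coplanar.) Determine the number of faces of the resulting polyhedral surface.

A heptagonal bipyramid: V=9, E=21, F=14.
Attach a square antiprism (V=8, E=16, F=10) along a 3-gon: merge 3 vertices and 3 edges, delete both glued faces → V=14, E=34, F=22.
Check: V − E + F = 14 − 34 + 22 = 2.

22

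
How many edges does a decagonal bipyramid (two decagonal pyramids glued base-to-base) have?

A bipyramid over an n-gon has 2n triangular faces and n + 2 vertices: V = 10 + 2 = 12, E = 3·10 = 30, F = 2·10 = 20.
Check: V − E + F = 12 − 30 + 20 = 2.

30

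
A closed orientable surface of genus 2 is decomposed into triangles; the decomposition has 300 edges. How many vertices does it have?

χ = 2 − 2·2 = -2, and every face is a triangle so 3F = 2E.
F = 2E/3 = 200. Then V = -2 + E − F = -2 + 300 − 200 = 98.

98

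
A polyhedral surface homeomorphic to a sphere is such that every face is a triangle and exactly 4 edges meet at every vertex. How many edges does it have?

Each face has 3 edges and each edge borders two faces, so 2E = 3F.
Each vertex has degree 4, so 4V = 2E and hence V = 3F/4.
Euler: V − E + F = 2 ⇒ (3F/4) − (3F/2) + F = 2.
Multiply by 8: (6 − 12 + 8)F = 16, i.e. 2F = 16.
So F = 8, E = 3·8/2 = 12, V = 3·8/4 = 6.

12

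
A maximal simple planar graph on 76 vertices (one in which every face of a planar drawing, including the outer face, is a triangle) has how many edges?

In a plane triangulation 3F = 2E and V − E + F = 2, so E = 3V − 6 = 3·76 − 6 = 222.

222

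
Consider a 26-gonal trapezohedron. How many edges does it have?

104

The n-trapezohedron (dual of the n-antiprism) has V = 2·26 + 2 = 54, E = 4·26 = 104, F = 2·26 = 52.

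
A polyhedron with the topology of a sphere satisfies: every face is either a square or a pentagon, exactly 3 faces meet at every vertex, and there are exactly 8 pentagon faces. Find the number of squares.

Let x be the number of squares; then F = 8 + x.
Edge–face incidences: 2E = 5·8 + 4·x = 40 + 4x.
Every vertex has degree 3, so 3V = 2E.
Euler: V − E + F = 2 ⇒ (2E)/3 − E + (8 + x) = 2.
Multiply by 6: 2·(2E) − 3·(2E) + 6·(8 + x) = 12, i.e. 48 + 6x − (40 + 4x) = 12.
Collecting terms: 2x + 8 = 12, so 2x = 4, so x = 2.
Then 2E = 40 + 4·2 = 48, so E = 24, V = 2E/3 = 16, F = 8 + 2 = 10.

2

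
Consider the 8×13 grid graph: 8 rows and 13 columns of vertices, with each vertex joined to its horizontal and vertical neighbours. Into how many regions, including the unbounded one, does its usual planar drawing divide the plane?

The grid has V = 8·13 = 104 vertices and E = 8·12 + 13·7 = 187 edges.
F = 2 − V + E = 2 − 104 + 187 = 85.

85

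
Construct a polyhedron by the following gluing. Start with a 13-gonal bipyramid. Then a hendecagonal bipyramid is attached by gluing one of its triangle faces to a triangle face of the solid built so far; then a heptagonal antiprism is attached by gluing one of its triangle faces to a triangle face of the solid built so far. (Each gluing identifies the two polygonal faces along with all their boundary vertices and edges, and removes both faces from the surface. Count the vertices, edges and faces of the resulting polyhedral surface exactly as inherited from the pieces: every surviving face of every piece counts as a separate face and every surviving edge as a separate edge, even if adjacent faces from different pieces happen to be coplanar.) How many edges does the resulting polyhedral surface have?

94

A 13-gonal bipyramid: V=15, E=39, F=26.
Attach a hendecagonal bipyramid (V=13, E=33, F=22) along a 3-gon: merge 3 vertices and 3 edges, delete both glued faces → V=25, E=69, F=46.
Attach a heptagonal antiprism (V=14, E=28, F=16) along a 3-gon: merge 3 vertices and 3 edges, delete both glued faces → V=36, E=94, F=60.
Check: V − E + F = 36 − 94 + 60 = 2.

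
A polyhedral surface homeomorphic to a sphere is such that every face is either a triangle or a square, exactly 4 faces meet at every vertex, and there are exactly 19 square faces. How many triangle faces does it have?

8

Let x be the number of triangles; then F = 19 + x.
Edge–face incidences: 2E = 4·19 + 3·x = 76 + 3x.
Every vertex has degree 4, so 4V = 2E.
Euler: V − E + F = 2 ⇒ (2E)/4 − E + (19 + x) = 2.
Multiply by 8: 2·(2E) − 4·(2E) + 8·(19 + x) = 16, i.e. 152 + 8x − 2·(76 + 3x) = 16.
Collecting terms: 2x = 16, so x = 8.
Then 2E = 76 + 3·8 = 100, so E = 50, V = 2E/4 = 25, F = 19 + 8 = 27.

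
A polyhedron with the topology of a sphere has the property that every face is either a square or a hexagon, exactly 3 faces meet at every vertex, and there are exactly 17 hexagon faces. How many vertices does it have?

42

Let x be the number of squares; then F = 17 + x.
Edge–face incidences: 2E = 6·17 + 4·x = 102 + 4x.
Every vertex has degree 3, so 3V = 2E.
Euler: V − E + F = 2 ⇒ (2E)/3 − E + (17 + x) = 2.
Multiply by 6: 2·(2E) − 3·(2E) + 6·(17 + x) = 12, i.e. 102 + 6x − (102 + 4x) = 12.
Collecting terms: 2x = 12, so x = 6.
Then 2E = 102 + 4·6 = 126, so E = 63, V = 2E/3 = 42, F = 17 + 6 = 23.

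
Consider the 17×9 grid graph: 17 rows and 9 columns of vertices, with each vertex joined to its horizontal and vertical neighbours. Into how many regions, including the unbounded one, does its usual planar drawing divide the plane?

129

The grid has V = 17·9 = 153 vertices and E = 17·8 + 9·16 = 280 edges.
F = 2 − V + E = 2 − 153 + 280 = 129.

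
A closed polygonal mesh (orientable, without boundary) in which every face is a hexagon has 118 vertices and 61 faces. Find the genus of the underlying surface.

Every face is a hexagon, so 2E = 6·61 = 366, giving E = 183.
χ = V − E + F = 118 − 183 + 61 = -4.
For a closed orientable surface χ = 2 − 2g, so g = (2 − (-4))/2 = 3.

3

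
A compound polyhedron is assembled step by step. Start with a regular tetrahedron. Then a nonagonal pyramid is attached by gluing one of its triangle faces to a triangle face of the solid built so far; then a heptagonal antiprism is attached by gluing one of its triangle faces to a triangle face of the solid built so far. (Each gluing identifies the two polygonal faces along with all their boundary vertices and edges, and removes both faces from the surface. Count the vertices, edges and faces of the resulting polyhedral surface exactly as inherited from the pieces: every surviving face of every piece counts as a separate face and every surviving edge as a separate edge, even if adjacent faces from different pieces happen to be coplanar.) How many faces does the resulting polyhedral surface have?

26

A regular tetrahedron: V=4, E=6, F=4.
Attach a nonagonal pyramid (V=10, E=18, F=10) along a 3-gon: merge 3 vertices and 3 edges, delete both glued faces → V=11, E=21, F=12.
Attach a heptagonal antiprism (V=14, E=28, F=16) along a 3-gon: merge 3 vertices and 3 edges, delete both glued faces → V=22, E=46, F=26.
Check: V − E + F = 22 − 46 + 26 = 2.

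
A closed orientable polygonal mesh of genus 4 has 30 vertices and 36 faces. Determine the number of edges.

72

For a closed orientable surface of genus 4, χ = 2 − 2·4 = -6.
E = V + F − (-6) = 30 + 36 − (-6) = 72.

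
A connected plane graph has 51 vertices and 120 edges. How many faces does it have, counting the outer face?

Euler's formula for a connected plane graph: V − E + F = 2, so F = 2 − 51 + 120 = 71.

71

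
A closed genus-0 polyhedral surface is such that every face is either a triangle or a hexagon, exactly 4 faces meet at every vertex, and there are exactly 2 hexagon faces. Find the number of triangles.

12

Let x be the number of triangles; then F = 2 + x.
Edge–face incidences: 2E = 6·2 + 3·x = 12 + 3x.
Every vertex has degree 4, so 4V = 2E.
Euler: V − E + F = 2 ⇒ (2E)/4 − E + (2 + x) = 2.
Multiply by 8: 2·(2E) − 4·(2E) + 8·(2 + x) = 16, i.e. 16 + 8x − 2·(12 + 3x) = 16.
Collecting terms: 2x − 8 = 16, so 2x = 24, so x = 12.
Then 2E = 12 + 3·12 = 48, so E = 24, V = 2E/4 = 12, F = 2 + 12 = 14.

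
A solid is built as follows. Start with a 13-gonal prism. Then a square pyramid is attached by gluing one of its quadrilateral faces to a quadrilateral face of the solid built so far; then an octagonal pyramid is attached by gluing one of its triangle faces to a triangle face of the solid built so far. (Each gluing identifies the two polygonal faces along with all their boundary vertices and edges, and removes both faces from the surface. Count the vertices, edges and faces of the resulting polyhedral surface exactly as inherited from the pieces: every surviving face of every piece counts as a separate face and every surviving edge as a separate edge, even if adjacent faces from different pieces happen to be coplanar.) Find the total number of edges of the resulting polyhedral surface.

A 13-gonal prism: V=26, E=39, F=15.
Attach a square pyramid (V=5, E=8, F=5) along a 4-gon: merge 4 vertices and 4 edges, delete both glued faces → V=27, E=43, F=18.
Attach an octagonal pyramid (V=9, E=16, F=9) along a 3-gon: merge 3 vertices and 3 edges, delete both glued faces → V=33, E=56, F=25.
Check: V − E + F = 33 − 56 + 25 = 2.

56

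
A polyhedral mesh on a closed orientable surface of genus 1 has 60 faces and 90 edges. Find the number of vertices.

30

For a closed orientable surface of genus 1, χ = 2 − 2·1 = 0.
V = 0 + E − F = 0 + 90 − 60 = 30.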